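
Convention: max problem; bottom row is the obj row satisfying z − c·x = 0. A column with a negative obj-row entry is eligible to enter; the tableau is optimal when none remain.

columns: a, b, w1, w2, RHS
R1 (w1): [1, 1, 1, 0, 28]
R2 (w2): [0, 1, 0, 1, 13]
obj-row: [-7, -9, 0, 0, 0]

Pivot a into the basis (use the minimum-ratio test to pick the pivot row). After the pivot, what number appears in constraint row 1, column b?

Ratio test on column a — row 1: 28/1 = 28; row 2: entry 0 ≤ 0. Minimum is 28 at row 1 (w1 leaves); pivot element 1.
Divide row 1 by 1; eliminate column a from the other rows.
In the new row 1, the b entry is the old entry divided by the pivot: 1/1 = 1.

1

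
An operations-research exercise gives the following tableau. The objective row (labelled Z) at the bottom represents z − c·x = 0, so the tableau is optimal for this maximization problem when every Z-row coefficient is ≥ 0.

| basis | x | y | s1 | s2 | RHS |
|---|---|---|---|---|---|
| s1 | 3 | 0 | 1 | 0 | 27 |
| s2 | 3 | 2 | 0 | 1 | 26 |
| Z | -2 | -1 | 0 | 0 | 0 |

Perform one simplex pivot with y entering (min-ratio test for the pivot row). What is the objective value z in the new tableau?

Ratio test on column y — row 1: entry 0 ≤ 0; row 2: 26/2 = 13. Minimum is 13 at row 2 (s2 leaves); pivot element 2.
Pivot on row 2; the Z-row RHS becomes 0 − (-1)·13 = 13.

13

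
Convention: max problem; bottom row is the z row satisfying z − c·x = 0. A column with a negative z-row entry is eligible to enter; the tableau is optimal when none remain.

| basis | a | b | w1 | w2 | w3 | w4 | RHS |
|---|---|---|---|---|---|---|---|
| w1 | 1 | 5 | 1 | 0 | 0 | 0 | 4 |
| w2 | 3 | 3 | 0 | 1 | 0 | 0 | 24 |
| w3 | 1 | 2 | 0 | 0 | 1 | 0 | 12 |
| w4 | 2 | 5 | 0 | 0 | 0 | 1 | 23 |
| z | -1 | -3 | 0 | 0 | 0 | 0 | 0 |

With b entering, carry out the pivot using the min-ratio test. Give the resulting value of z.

12/5

Ratio test on column b — row 1: 4/5 = 4/5; row 2: 24/3 = 8; row 3: 12/2 = 6; row 4: 23/5 = 23/5. Minimum is 4/5 at row 1 (w1 leaves); pivot element 5.
Pivot on row 1; the z-row RHS becomes 0 − (-3)·(4/5) = 12/5.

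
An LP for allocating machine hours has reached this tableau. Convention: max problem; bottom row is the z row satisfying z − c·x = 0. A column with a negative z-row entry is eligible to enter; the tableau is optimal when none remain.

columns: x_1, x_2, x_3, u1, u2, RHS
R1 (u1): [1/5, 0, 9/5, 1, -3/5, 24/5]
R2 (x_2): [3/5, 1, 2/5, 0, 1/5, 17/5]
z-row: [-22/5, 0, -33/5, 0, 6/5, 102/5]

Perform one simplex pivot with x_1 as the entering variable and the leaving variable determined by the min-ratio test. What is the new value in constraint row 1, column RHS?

Ratio test on column x_1 — row 1: (24/5)/(1/5) = 24; row 2: (17/5)/(3/5) = 17/3. Minimum is 17/3 at row 2 (x_2 leaves); pivot element 3/5.
Divide row 2 by 3/5; eliminate column x_1 from the other rows.
Row 1 update in column RHS: 24/5 − (1/5)·(17/3) = 11/3.

11/3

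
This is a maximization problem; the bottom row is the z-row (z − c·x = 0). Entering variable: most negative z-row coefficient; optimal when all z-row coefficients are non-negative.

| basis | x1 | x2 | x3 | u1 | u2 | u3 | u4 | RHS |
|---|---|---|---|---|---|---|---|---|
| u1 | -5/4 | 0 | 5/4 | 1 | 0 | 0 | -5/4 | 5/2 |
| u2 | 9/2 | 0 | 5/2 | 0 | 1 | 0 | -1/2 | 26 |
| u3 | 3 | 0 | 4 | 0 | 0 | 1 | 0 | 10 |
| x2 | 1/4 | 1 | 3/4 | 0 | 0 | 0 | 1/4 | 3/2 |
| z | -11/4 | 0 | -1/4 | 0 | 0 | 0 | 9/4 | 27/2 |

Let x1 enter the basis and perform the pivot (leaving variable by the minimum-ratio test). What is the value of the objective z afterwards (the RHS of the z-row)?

68/3

Ratio test on column x1 — row 1: entry -5/4 ≤ 0; row 2: 26/(9/2) = 52/9; row 3: 10/3 = 10/3; row 4: (3/2)/(1/4) = 6. Minimum is 10/3 at row 3 (u3 leaves); pivot element 3.
Pivot on row 3; the z-row RHS becomes 27/2 − (-11/4)·(10/3) = 68/3.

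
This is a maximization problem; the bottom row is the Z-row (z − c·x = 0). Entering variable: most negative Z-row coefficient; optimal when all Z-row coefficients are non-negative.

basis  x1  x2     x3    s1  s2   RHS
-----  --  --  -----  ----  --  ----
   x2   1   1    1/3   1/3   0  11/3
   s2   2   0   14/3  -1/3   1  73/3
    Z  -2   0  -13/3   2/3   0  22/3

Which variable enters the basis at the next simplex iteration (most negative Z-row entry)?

Negative Z-row entries: x1: -2, x3: -13/3.
The most negative is -13/3 in column x3, so x3 enters.

x3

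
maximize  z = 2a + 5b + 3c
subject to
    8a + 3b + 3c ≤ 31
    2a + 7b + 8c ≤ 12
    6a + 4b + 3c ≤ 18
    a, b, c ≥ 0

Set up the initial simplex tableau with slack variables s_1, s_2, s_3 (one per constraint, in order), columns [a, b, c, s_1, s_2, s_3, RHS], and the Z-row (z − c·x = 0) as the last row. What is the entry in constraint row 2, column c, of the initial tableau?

Constraint 2 has coefficient 8 on c.

8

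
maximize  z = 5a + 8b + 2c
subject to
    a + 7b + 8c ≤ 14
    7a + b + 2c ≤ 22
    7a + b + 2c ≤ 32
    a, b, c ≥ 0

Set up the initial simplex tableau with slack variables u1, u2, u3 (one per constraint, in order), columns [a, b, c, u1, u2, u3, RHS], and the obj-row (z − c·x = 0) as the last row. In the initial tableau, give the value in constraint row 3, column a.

Constraint 3 has coefficient 7 on a.

7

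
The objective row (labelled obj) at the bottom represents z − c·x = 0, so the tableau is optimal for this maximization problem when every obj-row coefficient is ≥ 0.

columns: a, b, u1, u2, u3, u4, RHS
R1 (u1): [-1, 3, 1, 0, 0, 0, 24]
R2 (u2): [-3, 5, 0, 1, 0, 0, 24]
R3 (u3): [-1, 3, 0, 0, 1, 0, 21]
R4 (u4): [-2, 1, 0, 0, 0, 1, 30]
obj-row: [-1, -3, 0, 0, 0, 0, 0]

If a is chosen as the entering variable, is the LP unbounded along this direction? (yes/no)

Every constraint-row entry in column a is ≤ 0, so increasing a is unbounded.

yes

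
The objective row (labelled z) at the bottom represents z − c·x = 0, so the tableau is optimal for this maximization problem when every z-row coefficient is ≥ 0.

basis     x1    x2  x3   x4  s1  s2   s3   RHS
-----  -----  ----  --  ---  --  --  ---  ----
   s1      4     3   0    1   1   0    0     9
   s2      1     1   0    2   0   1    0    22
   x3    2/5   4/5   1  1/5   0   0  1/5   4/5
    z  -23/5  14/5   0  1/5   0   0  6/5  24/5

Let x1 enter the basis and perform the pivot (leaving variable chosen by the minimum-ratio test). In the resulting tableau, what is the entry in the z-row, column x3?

23/2

Ratio test on column x1 — row 1: 9/4 = 9/4; row 2: 22/1 = 22; row 3: (4/5)/(2/5) = 2. Minimum is 2 at row 3 (x3 leaves); pivot element 2/5.
Divide row 3 by 2/5; eliminate column x1 from the other rows.
z-row update in column x3: 0 − (-23/5)·(5/2) = 23/2.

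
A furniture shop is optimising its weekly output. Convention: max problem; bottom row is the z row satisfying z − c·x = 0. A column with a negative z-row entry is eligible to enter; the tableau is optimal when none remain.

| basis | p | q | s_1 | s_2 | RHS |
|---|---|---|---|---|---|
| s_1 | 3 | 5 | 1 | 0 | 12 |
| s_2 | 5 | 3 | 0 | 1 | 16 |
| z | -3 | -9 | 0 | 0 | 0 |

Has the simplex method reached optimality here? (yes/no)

no

The z-row has a negative entry -9 in column q, so it is not optimal.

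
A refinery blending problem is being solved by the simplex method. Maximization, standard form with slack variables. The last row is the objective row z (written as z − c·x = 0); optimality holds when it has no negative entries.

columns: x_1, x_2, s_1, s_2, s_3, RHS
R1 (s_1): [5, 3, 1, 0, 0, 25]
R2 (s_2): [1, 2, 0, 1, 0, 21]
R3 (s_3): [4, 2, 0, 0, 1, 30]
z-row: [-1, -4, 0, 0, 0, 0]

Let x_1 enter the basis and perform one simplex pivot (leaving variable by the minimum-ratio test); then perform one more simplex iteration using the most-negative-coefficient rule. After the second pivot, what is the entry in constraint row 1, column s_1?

Ratio test on column x_1 — row 1: 25/5 = 5; row 2: 21/1 = 21; row 3: 30/4 = 15/2. Minimum is 5 at row 1 (s_1 leaves); pivot element 5.
Divide row 1 by 5; eliminate column x_1 from the other rows.
Second iteration: most negative z-row entry is -17/5 in column x_2, so x_2 enters.
Ratio test on column x_2 — row 1: 5/(3/5) = 25/3; row 2: 16/(7/5) = 80/7; row 3: entry -2/5 ≤ 0. Minimum is 25/3 at row 1 (x_1 leaves); pivot element 3/5.
Divide row 1 by 3/5; eliminate column x_2 from the other rows.
After both pivots, the entry at constraint row 1, column s_1 is 1/3.

1/3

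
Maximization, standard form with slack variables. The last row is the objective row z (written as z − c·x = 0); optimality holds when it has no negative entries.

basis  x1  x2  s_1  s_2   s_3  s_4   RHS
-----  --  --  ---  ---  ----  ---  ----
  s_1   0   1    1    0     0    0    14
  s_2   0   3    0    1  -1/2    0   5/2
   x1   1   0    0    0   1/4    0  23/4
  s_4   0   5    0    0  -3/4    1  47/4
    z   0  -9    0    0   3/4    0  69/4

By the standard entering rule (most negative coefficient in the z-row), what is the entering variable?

Negative z-row entries: x2: -9.
The most negative is -9 in column x2, so x2 enters.

x2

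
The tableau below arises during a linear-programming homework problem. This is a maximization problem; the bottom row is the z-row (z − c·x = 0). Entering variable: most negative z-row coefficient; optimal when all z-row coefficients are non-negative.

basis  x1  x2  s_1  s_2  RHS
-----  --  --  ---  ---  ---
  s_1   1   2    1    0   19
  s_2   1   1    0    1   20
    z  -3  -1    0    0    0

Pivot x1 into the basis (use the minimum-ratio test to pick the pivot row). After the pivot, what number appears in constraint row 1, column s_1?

1

Ratio test on column x1 — row 1: 19/1 = 19; row 2: 20/1 = 20. Minimum is 19 at row 1 (s_1 leaves); pivot element 1.
Divide row 1 by 1; eliminate column x1 from the other rows.
In the new row 1, the s_1 entry is the old entry divided by the pivot: 1/1 = 1.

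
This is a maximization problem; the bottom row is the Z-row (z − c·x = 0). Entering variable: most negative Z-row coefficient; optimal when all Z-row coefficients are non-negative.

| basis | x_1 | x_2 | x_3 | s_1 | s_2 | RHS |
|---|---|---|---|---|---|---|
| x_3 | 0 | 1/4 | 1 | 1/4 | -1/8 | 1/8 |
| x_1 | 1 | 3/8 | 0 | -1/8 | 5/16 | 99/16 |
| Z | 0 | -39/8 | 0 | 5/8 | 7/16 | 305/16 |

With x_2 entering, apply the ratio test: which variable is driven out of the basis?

x_3

Column x_2 entries and ratios — x_3: (1/8)/(1/4) = 1/2; x_1: (99/16)/(3/8) = 33/2.
Smallest ratio is 1/2 in the row of x_3, so x_3 leaves.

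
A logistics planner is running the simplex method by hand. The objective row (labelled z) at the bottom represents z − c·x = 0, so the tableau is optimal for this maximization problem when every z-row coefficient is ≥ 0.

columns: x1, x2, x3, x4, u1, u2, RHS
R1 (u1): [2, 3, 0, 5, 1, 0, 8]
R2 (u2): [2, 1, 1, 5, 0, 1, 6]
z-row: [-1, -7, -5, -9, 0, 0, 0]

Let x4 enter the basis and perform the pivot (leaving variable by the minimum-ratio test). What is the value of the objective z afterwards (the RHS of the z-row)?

Ratio test on column x4 — row 1: 8/5 = 8/5; row 2: 6/5 = 6/5. Minimum is 6/5 at row 2 (u2 leaves); pivot element 5.
Pivot on row 2; the z-row RHS becomes 0 − (-9)·(6/5) = 54/5.

54/5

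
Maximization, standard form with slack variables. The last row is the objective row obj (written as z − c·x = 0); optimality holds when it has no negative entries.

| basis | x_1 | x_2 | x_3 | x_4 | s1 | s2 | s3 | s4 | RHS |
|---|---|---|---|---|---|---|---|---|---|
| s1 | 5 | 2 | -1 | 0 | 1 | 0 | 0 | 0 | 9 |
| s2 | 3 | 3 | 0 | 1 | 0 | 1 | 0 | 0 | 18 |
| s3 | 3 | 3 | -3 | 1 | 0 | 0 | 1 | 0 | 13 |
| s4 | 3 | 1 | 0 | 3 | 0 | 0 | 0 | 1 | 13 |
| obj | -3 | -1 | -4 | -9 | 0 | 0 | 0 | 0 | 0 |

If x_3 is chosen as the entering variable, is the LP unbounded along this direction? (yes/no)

yes

Every constraint-row entry in column x_3 is ≤ 0, so increasing x_3 is unbounded.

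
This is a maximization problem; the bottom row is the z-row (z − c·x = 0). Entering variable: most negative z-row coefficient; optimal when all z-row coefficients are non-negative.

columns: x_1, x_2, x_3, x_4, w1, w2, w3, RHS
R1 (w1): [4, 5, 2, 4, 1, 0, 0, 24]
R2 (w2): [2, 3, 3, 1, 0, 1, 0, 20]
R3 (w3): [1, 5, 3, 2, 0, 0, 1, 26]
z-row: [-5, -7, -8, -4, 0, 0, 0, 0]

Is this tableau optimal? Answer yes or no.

The z-row has a negative entry -8 in column x_3, so it is not optimal.

no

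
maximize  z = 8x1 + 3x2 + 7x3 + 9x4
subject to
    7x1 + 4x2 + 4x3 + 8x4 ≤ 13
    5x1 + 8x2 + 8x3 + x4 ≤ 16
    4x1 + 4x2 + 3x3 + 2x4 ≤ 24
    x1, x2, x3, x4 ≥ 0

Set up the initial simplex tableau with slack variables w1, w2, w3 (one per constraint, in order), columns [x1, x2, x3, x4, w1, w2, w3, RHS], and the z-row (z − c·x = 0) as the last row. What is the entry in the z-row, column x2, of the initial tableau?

-3

The z-row carries the negated objective coefficients: the x2 entry is -3.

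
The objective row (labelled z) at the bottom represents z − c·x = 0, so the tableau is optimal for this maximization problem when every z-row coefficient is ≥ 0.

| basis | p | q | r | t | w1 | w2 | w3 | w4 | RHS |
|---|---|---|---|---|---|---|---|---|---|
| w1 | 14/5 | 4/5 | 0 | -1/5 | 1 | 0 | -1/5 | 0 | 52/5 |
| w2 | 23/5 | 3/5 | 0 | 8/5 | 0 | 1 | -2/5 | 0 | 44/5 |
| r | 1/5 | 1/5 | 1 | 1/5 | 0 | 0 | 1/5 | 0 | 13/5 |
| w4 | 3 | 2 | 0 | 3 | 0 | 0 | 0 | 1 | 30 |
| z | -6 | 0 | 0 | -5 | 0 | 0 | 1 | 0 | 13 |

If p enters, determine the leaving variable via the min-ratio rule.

w2

Column p entries and ratios — w1: (52/5)/(14/5) = 26/7; w2: (44/5)/(23/5) = 44/23; r: (13/5)/(1/5) = 13; w4: 30/3 = 10.
Smallest ratio is 44/23 in the row of w2, so w2 leaves.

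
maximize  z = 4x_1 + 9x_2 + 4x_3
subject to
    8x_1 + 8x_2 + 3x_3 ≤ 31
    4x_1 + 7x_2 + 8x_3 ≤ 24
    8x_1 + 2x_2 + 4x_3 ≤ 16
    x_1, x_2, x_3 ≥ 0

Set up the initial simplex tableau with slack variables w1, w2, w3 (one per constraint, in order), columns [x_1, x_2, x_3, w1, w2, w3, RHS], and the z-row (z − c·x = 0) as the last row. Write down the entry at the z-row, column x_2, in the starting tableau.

The z-row carries the negated objective coefficients: the x_2 entry is -9.

-9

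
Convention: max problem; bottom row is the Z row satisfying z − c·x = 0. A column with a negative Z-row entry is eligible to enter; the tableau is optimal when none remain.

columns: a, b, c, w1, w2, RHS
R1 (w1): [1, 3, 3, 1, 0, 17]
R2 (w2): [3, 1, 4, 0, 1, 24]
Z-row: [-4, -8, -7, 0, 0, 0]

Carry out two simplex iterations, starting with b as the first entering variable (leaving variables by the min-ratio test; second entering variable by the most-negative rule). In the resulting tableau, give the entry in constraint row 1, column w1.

3/8

Ratio test on column b — row 1: 17/3 = 17/3; row 2: 24/1 = 24. Minimum is 17/3 at row 1 (w1 leaves); pivot element 3.
Divide row 1 by 3; eliminate column b from the other rows.
Second iteration: most negative Z-row entry is -4/3 in column a, so a enters.
Ratio test on column a — row 1: (17/3)/(1/3) = 17; row 2: (55/3)/(8/3) = 55/8. Minimum is 55/8 at row 2 (w2 leaves); pivot element 8/3.
Divide row 2 by 8/3; eliminate column a from the other rows.
After both pivots, the entry at constraint row 1, column w1 is 3/8.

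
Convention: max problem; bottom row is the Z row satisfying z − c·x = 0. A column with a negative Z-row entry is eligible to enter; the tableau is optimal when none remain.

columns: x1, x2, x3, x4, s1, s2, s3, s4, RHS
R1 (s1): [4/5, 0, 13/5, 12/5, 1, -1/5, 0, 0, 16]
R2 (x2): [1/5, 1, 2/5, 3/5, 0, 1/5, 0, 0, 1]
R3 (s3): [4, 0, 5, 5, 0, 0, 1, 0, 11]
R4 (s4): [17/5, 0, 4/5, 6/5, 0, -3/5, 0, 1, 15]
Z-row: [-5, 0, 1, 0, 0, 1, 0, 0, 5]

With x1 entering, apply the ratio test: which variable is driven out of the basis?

s3

Column x1 entries and ratios — s1: 16/(4/5) = 20; x2: 1/(1/5) = 5; s3: 11/4 = 11/4; s4: 15/(17/5) = 75/17.
Smallest ratio is 11/4 in the row of s3, so s3 leaves.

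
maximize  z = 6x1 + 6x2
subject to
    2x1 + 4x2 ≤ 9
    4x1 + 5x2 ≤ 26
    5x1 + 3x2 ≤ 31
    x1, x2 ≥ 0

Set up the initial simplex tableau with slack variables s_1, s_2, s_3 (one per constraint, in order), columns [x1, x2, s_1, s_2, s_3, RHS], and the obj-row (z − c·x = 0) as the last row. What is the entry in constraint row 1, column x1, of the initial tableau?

Constraint 1 has coefficient 2 on x1.

2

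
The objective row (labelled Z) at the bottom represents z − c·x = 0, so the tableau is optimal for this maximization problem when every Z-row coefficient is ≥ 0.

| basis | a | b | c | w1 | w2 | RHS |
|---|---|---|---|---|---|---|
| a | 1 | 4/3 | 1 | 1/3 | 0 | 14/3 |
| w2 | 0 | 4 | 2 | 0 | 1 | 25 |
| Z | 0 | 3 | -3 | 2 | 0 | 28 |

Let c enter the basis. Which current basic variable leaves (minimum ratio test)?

Column c entries and ratios — a: (14/3)/1 = 14/3; w2: 25/2 = 25/2.
Smallest ratio is 14/3 in the row of a, so a leaves.

a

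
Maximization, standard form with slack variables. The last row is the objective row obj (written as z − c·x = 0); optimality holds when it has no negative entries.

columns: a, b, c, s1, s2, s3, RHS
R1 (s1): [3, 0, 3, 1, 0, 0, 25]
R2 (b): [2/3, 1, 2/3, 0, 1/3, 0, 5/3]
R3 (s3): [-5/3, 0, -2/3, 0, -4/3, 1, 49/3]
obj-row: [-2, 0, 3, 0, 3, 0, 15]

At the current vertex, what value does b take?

5/3

b is basic (row 2); its value is the RHS of that row, 5/3.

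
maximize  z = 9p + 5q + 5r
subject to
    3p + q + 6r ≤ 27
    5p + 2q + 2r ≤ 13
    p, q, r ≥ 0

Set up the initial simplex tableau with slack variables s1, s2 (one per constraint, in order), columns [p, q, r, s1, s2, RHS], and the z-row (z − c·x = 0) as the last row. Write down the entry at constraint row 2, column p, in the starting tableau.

Constraint 2 has coefficient 5 on p.

5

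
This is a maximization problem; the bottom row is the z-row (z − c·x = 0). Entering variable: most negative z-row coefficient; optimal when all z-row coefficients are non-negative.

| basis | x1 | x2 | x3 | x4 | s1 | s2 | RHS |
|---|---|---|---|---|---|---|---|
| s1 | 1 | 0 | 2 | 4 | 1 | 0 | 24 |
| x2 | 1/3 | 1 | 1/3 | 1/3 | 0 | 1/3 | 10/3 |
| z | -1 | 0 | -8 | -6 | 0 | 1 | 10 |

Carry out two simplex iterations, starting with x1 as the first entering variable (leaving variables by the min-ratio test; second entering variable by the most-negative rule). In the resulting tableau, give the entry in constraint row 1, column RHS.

4

Ratio test on column x1 — row 1: 24/1 = 24; row 2: (10/3)/(1/3) = 10. Minimum is 10 at row 2 (x2 leaves); pivot element 1/3.
Divide row 2 by 1/3; eliminate column x1 from the other rows.
Second iteration: most negative z-row entry is -7 in column x3, so x3 enters.
Ratio test on column x3 — row 1: 14/1 = 14; row 2: 10/1 = 10. Minimum is 10 at row 2 (x1 leaves); pivot element 1.
Divide row 2 by 1; eliminate column x3 from the other rows.
After both pivots, the entry at constraint row 1, column RHS is 4.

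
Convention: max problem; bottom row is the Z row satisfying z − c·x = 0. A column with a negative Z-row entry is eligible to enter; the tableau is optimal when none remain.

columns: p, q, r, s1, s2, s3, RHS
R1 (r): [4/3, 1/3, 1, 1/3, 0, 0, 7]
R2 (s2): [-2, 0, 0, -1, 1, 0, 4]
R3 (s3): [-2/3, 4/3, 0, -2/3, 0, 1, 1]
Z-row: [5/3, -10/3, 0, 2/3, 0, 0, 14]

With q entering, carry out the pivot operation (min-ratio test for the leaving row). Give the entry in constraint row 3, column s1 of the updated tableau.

Ratio test on column q — row 1: 7/(1/3) = 21; row 2: entry 0 ≤ 0; row 3: 1/(4/3) = 3/4. Minimum is 3/4 at row 3 (s3 leaves); pivot element 4/3.
Divide row 3 by 4/3; eliminate column q from the other rows.
In the new row 3, the s1 entry is the old entry divided by the pivot: (-2/3)/(4/3) = -1/2.

-1/2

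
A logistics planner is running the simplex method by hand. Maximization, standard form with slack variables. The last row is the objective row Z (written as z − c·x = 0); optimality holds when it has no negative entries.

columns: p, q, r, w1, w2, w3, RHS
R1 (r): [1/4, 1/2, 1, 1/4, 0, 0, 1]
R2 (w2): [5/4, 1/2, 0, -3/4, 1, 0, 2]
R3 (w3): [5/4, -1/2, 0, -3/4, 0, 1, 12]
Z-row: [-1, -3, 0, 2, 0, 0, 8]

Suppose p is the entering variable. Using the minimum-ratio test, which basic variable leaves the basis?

Column p entries and ratios — r: 1/(1/4) = 4; w2: 2/(5/4) = 8/5; w3: 12/(5/4) = 48/5.
Smallest ratio is 8/5 in the row of w2, so w2 leaves.

w2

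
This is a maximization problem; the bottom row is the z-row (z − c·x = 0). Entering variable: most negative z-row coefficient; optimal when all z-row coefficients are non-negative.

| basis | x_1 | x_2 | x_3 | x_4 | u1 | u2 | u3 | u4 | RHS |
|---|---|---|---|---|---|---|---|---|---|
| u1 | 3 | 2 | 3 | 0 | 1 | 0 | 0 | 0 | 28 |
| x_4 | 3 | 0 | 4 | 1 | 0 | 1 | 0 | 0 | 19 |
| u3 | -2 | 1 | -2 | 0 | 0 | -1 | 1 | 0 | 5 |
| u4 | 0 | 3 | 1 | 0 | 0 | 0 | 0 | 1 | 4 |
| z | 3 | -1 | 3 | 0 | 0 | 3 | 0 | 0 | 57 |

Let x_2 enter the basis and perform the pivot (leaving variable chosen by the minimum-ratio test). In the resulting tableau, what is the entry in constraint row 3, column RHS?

11/3

Ratio test on column x_2 — row 1: 28/2 = 14; row 2: entry 0 ≤ 0; row 3: 5/1 = 5; row 4: 4/3 = 4/3. Minimum is 4/3 at row 4 (u4 leaves); pivot element 3.
Divide row 4 by 3; eliminate column x_2 from the other rows.
Row 3 update in column RHS: 5 − 1·(4/3) = 11/3.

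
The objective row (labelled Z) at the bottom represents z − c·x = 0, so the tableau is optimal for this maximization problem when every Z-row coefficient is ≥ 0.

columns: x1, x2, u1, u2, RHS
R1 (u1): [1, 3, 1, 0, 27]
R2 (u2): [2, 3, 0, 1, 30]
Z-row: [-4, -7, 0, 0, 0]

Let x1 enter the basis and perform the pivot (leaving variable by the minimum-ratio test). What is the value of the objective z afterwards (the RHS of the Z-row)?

Ratio test on column x1 — row 1: 27/1 = 27; row 2: 30/2 = 15. Minimum is 15 at row 2 (u2 leaves); pivot element 2.
Pivot on row 2; the Z-row RHS becomes 0 − (-4)·15 = 60.

60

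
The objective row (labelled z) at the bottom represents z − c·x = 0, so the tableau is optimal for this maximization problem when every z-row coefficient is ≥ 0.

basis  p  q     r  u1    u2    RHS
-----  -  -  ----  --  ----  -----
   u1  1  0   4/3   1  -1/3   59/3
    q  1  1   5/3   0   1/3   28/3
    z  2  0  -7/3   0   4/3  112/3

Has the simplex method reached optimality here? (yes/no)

no

The z-row has a negative entry -7/3 in column r, so it is not optimal.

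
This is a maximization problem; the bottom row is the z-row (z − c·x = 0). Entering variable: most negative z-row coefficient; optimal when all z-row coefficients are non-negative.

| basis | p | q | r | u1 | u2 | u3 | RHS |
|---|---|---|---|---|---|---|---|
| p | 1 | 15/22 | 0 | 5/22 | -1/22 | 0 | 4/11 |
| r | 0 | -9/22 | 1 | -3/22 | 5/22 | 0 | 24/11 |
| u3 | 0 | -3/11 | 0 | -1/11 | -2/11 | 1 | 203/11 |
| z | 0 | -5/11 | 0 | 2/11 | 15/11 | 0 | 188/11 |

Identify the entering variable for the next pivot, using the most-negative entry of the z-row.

q

Negative z-row entries: q: -5/11.
The most negative is -5/11 in column q, so q enters.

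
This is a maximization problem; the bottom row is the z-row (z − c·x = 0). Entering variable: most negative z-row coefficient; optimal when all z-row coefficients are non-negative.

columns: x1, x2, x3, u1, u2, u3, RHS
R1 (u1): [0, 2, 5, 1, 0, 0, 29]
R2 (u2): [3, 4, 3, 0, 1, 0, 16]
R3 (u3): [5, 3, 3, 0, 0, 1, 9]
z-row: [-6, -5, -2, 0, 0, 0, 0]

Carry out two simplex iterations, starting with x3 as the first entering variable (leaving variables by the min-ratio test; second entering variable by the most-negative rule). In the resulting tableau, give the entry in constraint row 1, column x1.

-10/3

Ratio test on column x3 — row 1: 29/5 = 29/5; row 2: 16/3 = 16/3; row 3: 9/3 = 3. Minimum is 3 at row 3 (u3 leaves); pivot element 3.
Divide row 3 by 3; eliminate column x3 from the other rows.
Second iteration: most negative z-row entry is -3 in column x2, so x2 enters.
Ratio test on column x2 — row 1: entry -3 ≤ 0; row 2: 7/1 = 7; row 3: 3/1 = 3. Minimum is 3 at row 3 (x3 leaves); pivot element 1.
Divide row 3 by 1; eliminate column x2 from the other rows.
After both pivots, the entry at constraint row 1, column x1 is -10/3.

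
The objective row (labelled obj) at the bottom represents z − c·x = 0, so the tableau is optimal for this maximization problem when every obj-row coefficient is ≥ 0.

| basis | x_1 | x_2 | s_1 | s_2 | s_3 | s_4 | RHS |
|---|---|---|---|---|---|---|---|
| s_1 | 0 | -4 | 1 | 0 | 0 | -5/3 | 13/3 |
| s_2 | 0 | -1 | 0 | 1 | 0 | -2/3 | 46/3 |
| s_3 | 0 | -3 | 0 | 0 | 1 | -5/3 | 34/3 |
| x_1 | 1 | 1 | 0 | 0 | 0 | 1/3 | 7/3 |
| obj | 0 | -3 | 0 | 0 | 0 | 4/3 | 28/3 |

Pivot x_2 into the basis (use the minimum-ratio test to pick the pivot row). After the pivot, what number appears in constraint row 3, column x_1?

3

Ratio test on column x_2 — row 1: entry -4 ≤ 0; row 2: entry -1 ≤ 0; row 3: entry -3 ≤ 0; row 4: (7/3)/1 = 7/3. Minimum is 7/3 at row 4 (x_1 leaves); pivot element 1.
Divide row 4 by 1; eliminate column x_2 from the other rows.
Row 3 update in column x_1: 0 − (-3)·1 = 3.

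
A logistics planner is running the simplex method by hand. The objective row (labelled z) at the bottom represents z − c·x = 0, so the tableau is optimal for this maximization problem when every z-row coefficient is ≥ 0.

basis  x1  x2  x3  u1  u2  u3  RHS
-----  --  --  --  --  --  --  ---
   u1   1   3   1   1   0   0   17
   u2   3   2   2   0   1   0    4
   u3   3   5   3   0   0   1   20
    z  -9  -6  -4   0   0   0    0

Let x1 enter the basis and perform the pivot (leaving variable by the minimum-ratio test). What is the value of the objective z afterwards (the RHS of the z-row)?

12

Ratio test on column x1 — row 1: 17/1 = 17; row 2: 4/3 = 4/3; row 3: 20/3 = 20/3. Minimum is 4/3 at row 2 (u2 leaves); pivot element 3.
Pivot on row 2; the z-row RHS becomes 0 − (-9)·(4/3) = 12.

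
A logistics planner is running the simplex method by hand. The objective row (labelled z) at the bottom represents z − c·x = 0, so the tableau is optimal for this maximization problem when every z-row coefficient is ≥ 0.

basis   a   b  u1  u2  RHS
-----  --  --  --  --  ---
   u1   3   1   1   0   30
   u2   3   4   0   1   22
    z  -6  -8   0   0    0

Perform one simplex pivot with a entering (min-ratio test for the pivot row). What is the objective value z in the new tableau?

Ratio test on column a — row 1: 30/3 = 10; row 2: 22/3 = 22/3. Minimum is 22/3 at row 2 (u2 leaves); pivot element 3.
Pivot on row 2; the z-row RHS becomes 0 − (-6)·(22/3) = 44.

44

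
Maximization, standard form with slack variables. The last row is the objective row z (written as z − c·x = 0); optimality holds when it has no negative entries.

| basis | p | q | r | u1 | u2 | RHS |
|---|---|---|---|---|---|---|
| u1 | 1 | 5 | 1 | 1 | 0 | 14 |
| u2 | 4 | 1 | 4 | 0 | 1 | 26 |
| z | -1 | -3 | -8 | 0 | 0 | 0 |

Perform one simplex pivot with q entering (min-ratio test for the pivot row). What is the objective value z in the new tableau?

42/5

Ratio test on column q — row 1: 14/5 = 14/5; row 2: 26/1 = 26. Minimum is 14/5 at row 1 (u1 leaves); pivot element 5.
Pivot on row 1; the z-row RHS becomes 0 − (-3)·(14/5) = 42/5.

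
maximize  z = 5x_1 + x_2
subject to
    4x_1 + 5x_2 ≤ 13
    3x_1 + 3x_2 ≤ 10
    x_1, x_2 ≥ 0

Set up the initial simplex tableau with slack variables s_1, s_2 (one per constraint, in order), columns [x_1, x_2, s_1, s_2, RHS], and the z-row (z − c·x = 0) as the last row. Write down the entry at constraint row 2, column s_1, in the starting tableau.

0

Slack s_1 belongs to constraint 1; its column is the unit vector e_1, so the entry in row 2 is 0.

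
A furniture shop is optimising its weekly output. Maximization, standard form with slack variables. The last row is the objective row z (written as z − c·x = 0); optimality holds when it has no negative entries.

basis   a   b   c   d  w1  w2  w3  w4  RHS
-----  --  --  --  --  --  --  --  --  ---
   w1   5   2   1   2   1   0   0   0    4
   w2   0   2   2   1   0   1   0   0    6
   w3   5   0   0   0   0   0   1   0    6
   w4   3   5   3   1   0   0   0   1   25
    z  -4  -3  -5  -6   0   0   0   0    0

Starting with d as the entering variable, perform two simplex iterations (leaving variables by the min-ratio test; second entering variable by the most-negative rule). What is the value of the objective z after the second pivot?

Ratio test on column d — row 1: 4/2 = 2; row 2: 6/1 = 6; row 3: entry 0 ≤ 0; row 4: 25/1 = 25. Minimum is 2 at row 1 (w1 leaves); pivot element 2.
Pivot on row 1; the z-row RHS becomes 0 − (-6)·2 = 12.
Next entering variable (most negative z-row entry -2): c.
Ratio test on column c — row 1: 2/(1/2) = 4; row 2: 4/(3/2) = 8/3; row 3: entry 0 ≤ 0; row 4: 23/(5/2) = 46/5. Minimum is 8/3 at row 2 (w2 leaves); pivot element 3/2.
After the second pivot the z-row RHS is 12 − (-2)·(8/3) = 52/3.

52/3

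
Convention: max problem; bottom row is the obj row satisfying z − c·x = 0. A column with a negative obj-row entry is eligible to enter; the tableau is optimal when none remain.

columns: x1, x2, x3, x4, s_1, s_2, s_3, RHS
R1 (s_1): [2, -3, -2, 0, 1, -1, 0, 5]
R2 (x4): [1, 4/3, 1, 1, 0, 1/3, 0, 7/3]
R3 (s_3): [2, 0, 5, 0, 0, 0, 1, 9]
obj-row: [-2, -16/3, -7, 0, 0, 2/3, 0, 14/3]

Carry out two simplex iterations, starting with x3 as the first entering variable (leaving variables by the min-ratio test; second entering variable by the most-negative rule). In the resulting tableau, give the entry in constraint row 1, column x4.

Ratio test on column x3 — row 1: entry -2 ≤ 0; row 2: (7/3)/1 = 7/3; row 3: 9/5 = 9/5. Minimum is 9/5 at row 3 (s_3 leaves); pivot element 5.
Divide row 3 by 5; eliminate column x3 from the other rows.
Second iteration: most negative obj-row entry is -16/3 in column x2, so x2 enters.
Ratio test on column x2 — row 1: entry -3 ≤ 0; row 2: (8/15)/(4/3) = 2/5; row 3: entry 0 ≤ 0. Minimum is 2/5 at row 2 (x4 leaves); pivot element 4/3.
Divide row 2 by 4/3; eliminate column x2 from the other rows.
After both pivots, the entry at constraint row 1, column x4 is 9/4.

9/4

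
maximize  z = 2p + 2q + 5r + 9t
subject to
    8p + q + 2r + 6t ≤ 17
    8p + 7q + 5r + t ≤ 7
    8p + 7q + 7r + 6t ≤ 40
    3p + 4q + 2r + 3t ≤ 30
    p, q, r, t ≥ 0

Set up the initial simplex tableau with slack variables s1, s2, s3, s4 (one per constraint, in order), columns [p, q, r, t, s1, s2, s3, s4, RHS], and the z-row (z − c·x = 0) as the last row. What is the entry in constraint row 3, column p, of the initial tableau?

Constraint 3 has coefficient 8 on p.

8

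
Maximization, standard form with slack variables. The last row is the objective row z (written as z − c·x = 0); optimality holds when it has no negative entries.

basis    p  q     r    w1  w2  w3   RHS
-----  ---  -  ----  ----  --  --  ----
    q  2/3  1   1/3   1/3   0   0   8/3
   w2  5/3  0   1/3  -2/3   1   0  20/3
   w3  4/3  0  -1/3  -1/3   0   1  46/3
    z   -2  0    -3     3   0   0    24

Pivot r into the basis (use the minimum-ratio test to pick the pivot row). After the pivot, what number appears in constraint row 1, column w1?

Ratio test on column r — row 1: (8/3)/(1/3) = 8; row 2: (20/3)/(1/3) = 20; row 3: entry -1/3 ≤ 0. Minimum is 8 at row 1 (q leaves); pivot element 1/3.
Divide row 1 by 1/3; eliminate column r from the other rows.
In the new row 1, the w1 entry is the old entry divided by the pivot: (1/3)/(1/3) = 1.

1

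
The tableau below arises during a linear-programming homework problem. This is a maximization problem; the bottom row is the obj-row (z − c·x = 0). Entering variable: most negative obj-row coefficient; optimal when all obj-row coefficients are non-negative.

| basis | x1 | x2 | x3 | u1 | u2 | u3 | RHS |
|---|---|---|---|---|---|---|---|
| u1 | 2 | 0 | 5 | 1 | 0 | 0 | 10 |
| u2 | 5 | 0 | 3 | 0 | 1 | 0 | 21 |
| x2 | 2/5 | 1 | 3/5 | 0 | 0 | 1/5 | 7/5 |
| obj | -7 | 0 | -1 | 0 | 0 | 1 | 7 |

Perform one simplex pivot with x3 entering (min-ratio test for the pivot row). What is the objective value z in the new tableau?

Ratio test on column x3 — row 1: 10/5 = 2; row 2: 21/3 = 7; row 3: (7/5)/(3/5) = 7/3. Minimum is 2 at row 1 (u1 leaves); pivot element 5.
Pivot on row 1; the obj-row RHS becomes 7 − (-1)·2 = 9.

9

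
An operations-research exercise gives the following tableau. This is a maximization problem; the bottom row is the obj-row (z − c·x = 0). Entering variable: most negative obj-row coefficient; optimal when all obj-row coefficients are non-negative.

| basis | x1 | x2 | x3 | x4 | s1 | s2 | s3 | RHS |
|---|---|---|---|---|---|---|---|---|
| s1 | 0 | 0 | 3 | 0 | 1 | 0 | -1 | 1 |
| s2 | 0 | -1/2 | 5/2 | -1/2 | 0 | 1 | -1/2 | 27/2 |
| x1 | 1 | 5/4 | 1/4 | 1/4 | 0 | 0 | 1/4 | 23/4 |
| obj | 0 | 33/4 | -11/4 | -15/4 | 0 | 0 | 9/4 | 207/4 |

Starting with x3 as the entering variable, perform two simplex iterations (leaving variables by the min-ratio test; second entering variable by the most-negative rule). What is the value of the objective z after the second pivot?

413/3

Ratio test on column x3 — row 1: 1/3 = 1/3; row 2: (27/2)/(5/2) = 27/5; row 3: (23/4)/(1/4) = 23. Minimum is 1/3 at row 1 (s1 leaves); pivot element 3.
Pivot on row 1; the obj-row RHS becomes 207/4 − (-11/4)·(1/3) = 158/3.
Next entering variable (most negative obj-row entry -15/4): x4.
Ratio test on column x4 — row 1: entry 0 ≤ 0; row 2: entry -1/2 ≤ 0; row 3: (17/3)/(1/4) = 68/3. Minimum is 68/3 at row 3 (x1 leaves); pivot element 1/4.
After the second pivot the obj-row RHS is 158/3 − (-15/4)·(68/3) = 413/3.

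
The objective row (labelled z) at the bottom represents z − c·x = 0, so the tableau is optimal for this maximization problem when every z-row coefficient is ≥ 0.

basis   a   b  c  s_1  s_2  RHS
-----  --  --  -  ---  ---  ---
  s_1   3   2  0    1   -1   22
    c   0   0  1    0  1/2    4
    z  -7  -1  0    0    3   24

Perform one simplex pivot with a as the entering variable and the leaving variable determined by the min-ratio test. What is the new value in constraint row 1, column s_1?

Ratio test on column a — row 1: 22/3 = 22/3; row 2: entry 0 ≤ 0. Minimum is 22/3 at row 1 (s_1 leaves); pivot element 3.
Divide row 1 by 3; eliminate column a from the other rows.
In the new row 1, the s_1 entry is the old entry divided by the pivot: 1/3 = 1/3.

1/3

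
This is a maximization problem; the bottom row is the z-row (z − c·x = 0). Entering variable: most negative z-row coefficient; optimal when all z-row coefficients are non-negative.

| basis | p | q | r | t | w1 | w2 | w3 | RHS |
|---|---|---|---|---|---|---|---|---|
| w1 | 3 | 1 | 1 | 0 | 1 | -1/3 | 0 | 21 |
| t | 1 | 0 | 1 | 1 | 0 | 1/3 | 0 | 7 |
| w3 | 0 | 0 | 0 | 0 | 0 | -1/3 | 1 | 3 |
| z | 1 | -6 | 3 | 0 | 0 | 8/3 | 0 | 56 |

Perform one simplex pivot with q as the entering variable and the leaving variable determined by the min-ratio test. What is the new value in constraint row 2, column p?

1

Ratio test on column q — row 1: 21/1 = 21; row 2: entry 0 ≤ 0; row 3: entry 0 ≤ 0. Minimum is 21 at row 1 (w1 leaves); pivot element 1.
Divide row 1 by 1; eliminate column q from the other rows.
Row 2 update in column p: 1 − 0·3 = 1.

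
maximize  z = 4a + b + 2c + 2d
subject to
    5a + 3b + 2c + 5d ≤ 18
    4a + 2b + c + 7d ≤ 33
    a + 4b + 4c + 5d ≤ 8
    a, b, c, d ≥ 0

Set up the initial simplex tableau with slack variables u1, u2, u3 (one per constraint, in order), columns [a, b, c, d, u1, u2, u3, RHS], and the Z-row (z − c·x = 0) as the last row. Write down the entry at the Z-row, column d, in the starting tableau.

-2

The Z-row carries the negated objective coefficients: the d entry is -2.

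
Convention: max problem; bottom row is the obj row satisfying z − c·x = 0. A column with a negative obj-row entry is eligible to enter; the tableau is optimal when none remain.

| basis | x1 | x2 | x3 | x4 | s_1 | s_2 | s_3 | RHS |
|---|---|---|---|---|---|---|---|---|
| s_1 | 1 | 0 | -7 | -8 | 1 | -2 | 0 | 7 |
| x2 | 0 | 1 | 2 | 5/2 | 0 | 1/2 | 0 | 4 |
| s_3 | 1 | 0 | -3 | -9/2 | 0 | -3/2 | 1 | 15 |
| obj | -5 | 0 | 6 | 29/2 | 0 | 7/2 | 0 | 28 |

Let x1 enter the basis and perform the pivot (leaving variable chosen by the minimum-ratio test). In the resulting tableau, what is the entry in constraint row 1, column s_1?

Ratio test on column x1 — row 1: 7/1 = 7; row 2: entry 0 ≤ 0; row 3: 15/1 = 15. Minimum is 7 at row 1 (s_1 leaves); pivot element 1.
Divide row 1 by 1; eliminate column x1 from the other rows.
In the new row 1, the s_1 entry is the old entry divided by the pivot: 1/1 = 1.

1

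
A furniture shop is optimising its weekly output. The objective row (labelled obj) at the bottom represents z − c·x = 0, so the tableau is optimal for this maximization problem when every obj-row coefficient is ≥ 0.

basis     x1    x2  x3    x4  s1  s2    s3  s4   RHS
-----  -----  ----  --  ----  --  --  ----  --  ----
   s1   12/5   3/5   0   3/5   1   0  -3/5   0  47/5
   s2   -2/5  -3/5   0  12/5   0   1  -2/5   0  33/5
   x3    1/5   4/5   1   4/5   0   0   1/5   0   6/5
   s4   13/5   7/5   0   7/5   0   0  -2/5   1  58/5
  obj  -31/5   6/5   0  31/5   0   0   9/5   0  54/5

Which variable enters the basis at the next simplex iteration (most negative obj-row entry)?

Negative obj-row entries: x1: -31/5.
The most negative is -31/5 in column x1, so x1 enters.

x1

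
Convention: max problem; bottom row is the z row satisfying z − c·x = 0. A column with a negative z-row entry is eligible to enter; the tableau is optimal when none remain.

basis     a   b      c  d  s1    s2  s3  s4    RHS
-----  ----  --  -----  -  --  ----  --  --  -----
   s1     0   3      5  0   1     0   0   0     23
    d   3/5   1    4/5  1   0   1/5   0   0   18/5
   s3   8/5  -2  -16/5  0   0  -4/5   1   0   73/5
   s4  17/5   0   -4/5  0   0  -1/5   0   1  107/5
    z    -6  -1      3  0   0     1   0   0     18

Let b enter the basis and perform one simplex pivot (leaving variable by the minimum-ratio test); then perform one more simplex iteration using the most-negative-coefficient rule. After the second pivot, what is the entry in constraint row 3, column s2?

Ratio test on column b — row 1: 23/3 = 23/3; row 2: (18/5)/1 = 18/5; row 3: entry -2 ≤ 0; row 4: entry 0 ≤ 0. Minimum is 18/5 at row 2 (d leaves); pivot element 1.
Divide row 2 by 1; eliminate column b from the other rows.
Second iteration: most negative z-row entry is -27/5 in column a, so a enters.
Ratio test on column a — row 1: entry -9/5 ≤ 0; row 2: (18/5)/(3/5) = 6; row 3: (109/5)/(14/5) = 109/14; row 4: (107/5)/(17/5) = 107/17. Minimum is 6 at row 2 (b leaves); pivot element 3/5.
Divide row 2 by 3/5; eliminate column a from the other rows.
After both pivots, the entry at constraint row 3, column s2 is -4/3.

-4/3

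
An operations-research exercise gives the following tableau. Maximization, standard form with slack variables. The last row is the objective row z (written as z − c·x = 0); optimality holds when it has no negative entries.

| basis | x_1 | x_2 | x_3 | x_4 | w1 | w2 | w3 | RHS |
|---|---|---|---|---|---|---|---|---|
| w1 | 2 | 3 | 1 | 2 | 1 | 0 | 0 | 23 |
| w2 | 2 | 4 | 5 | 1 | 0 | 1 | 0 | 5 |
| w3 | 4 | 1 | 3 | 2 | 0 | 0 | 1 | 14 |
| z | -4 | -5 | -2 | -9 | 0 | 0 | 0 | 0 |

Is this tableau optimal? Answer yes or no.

The z-row has a negative entry -9 in column x_4, so it is not optimal.

no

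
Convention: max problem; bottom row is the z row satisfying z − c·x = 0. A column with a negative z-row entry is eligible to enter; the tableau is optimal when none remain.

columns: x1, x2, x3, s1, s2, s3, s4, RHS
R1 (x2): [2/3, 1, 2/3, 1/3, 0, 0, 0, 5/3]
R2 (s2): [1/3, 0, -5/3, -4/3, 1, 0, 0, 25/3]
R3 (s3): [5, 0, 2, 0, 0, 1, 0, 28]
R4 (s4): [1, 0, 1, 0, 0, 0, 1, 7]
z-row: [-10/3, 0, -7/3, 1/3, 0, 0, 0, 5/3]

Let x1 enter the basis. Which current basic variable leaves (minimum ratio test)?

x2

Column x1 entries and ratios — x2: (5/3)/(2/3) = 5/2; s2: (25/3)/(1/3) = 25; s3: 28/5 = 28/5; s4: 7/1 = 7.
Smallest ratio is 5/2 in the row of x2, so x2 leaves.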